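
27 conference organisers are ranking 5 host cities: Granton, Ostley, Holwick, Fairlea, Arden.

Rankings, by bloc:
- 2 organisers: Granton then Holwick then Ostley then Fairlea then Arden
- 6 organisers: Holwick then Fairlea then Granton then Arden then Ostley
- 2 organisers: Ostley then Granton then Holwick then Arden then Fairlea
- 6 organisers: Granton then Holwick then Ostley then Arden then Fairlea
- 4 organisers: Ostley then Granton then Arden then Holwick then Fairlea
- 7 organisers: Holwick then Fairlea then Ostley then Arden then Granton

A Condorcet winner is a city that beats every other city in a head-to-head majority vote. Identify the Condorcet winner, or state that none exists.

Granton

Pairwise majorities:
Granton vs Ostley: Granton preferred on 2+6+6 = 14 ballots; Granton wins 14–13.
Granton vs Holwick: 14 to 13, Granton.
Granton vs Fairlea: 2+2+6+4 = 14 for Granton, 13 for Fairlea — Granton by 14–13.
Granton vs Arden: 20 to 7, Granton.
Ostley vs Holwick: Ostley preferred on 2+4 = 6 ballots; Holwick wins 21–6.
Ostley vs Fairlea: Ostley preferred on 2+2+6+4 = 14 ballots; Ostley wins 14–13.
Ostley vs Arden: 2+2+6+4+7 = 21 for Ostley, 6 for Arden — Ostley by 21–6.
Holwick vs Fairlea: Holwick preferred on 2+6+2+6+4+7 = 27 ballots; Holwick wins 27–0.
Holwick vs Arden: 23 to 4, Holwick.
Fairlea vs Arden: 2+6+7 = 15 for Fairlea, 12 for Arden — Fairlea by 15–12.
Only Granton has no losses; Granton is the Condorcet winner.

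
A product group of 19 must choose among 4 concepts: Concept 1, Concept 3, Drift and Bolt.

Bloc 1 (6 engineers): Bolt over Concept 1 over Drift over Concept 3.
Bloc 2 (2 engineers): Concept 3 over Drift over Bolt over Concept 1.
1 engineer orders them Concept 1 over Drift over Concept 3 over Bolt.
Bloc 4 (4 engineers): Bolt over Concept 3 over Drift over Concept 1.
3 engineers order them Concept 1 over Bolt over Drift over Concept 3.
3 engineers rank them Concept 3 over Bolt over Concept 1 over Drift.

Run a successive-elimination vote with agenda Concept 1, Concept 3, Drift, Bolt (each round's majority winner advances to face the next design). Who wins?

Bolt

Round 1: Concept 1 vs Concept 3 — 10–9, Concept 1 advances.
Round 2: Concept 1 vs Drift — 13–6, Concept 1 advances.
Round 3: Concept 1 vs Bolt — 4–15, Bolt advances.
Bolt survives the agenda.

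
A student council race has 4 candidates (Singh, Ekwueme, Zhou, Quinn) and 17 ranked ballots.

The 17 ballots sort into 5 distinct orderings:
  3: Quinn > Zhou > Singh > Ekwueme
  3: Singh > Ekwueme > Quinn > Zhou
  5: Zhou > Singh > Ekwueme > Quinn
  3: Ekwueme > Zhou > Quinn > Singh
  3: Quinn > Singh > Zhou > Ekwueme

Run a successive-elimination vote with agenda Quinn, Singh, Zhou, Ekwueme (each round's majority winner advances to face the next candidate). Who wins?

Round 1: Quinn vs Singh — 9–8, Quinn advances.
Round 2: Quinn vs Zhou — 9–8, Quinn advances.
Round 3: Quinn vs Ekwueme — 6–11, Ekwueme advances.
The agenda winner is Ekwueme.

Ekwueme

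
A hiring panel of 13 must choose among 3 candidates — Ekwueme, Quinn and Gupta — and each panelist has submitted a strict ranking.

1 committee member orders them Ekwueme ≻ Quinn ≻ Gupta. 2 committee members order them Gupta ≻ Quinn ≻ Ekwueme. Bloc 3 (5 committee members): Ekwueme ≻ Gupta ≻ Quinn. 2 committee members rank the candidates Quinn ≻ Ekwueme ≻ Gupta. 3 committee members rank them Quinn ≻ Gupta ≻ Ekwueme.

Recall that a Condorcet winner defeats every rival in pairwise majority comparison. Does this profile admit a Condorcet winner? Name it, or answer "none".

Check each pair by majority over 13 ballots:
Ekwueme vs Quinn: Ekwueme preferred on 1+5 = 6 ballots; Quinn wins 7–6.
Ekwueme vs Gupta: 8 to 5, Ekwueme.
Quinn vs Gupta: 1+2+3 = 6 for Quinn, 7 for Gupta — Gupta by 7–6.
No candidate is unbeaten: Ekwueme loses to Quinn; Quinn loses to Gupta; Gupta loses to Ekwueme. In particular Ekwueme > Gupta > Quinn > Ekwueme is a majority cycle — no Condorcet winner exists.

none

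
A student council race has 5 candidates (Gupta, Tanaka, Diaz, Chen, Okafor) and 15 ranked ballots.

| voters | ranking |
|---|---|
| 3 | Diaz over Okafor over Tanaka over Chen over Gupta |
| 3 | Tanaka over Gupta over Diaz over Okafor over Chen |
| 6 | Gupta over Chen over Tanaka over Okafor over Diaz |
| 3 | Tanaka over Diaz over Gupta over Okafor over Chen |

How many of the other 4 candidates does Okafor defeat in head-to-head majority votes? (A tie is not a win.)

1

Okafor against each rival (15 voters):
Okafor vs Gupta: Gupta, 12–3.
Okafor vs Tanaka: Tanaka wins 12–3.
Okafor vs Diaz: Diaz wins 9–6.
Okafor vs Chen: Okafor preferred on 3+3+3 = 9 ballots; Okafor wins 9–6.
Okafor beats Chen; loses to Gupta, Tanaka, Diaz — 1 pairwise win.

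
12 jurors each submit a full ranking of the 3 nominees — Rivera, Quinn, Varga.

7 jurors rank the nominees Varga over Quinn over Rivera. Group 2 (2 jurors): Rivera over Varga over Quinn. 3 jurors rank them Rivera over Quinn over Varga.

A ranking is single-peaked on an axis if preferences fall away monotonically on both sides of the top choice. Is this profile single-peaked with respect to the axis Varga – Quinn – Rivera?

Axis positions: Varga=1, Quinn=2, Rivera=3.
Group 1 (peak Varga at position 1): ranking walks positions 1-2-3, expanding outward from the peak — single-peaked.
Group 2: ranking walks positions 3-1-2; Varga is ranked above Quinn even though Quinn lies between Varga and the peak Rivera on the axis — preferences dip and rise again. Not single-peaked.
Group 3 (peak Rivera at position 3): ranking walks positions 3-2-1, expanding outward from the peak — single-peaked.
Group 2 violates single-peakedness, so the profile is not single-peaked on this axis.

no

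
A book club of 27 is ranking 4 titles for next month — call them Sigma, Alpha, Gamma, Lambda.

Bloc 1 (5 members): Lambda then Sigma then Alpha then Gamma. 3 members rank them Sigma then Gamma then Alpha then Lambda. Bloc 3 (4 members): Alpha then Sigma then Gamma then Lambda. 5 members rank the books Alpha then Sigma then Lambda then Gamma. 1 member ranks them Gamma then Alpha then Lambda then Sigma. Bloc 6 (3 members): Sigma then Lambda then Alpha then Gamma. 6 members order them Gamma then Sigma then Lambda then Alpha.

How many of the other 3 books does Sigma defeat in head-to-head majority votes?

3

Sigma against each rival (27 members):
Sigma–Alpha: Sigma 17–10.
Sigma vs Gamma: Sigma wins 20–7.
Sigma vs Lambda: Sigma wins 21–6.
Sigma beats Alpha, Gamma, Lambda — 3 pairwise wins.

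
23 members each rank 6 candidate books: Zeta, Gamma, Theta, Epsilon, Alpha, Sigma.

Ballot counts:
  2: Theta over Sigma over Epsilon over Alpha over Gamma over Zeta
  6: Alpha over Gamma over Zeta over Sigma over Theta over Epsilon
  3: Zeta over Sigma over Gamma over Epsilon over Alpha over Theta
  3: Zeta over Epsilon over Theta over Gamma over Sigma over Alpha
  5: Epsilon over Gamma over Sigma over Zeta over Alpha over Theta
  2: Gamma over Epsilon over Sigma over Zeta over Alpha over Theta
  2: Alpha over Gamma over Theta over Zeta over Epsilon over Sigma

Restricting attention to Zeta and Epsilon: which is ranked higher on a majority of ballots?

Zeta

Ballots ranking Zeta above Epsilon: 6 + 3 + 3 + 2 = 14.
Ballots ranking Epsilon above Zeta: 23 − 14 = 9.
Zeta wins the head-to-head 14–9.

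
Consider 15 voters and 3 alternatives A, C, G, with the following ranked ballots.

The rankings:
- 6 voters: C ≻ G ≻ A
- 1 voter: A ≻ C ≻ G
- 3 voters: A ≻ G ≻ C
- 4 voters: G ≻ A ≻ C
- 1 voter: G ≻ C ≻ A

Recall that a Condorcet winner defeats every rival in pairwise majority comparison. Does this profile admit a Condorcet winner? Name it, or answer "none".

Pairwise majorities:
A vs C: 1+3+4 = 8 for A, 7 for C — A by 8–7.
A vs G: 4 to 11, G.
C vs G: 6+1 = 7 for C, 8 for G — G by 8–7.
G defeats every rival head-to-head and is the Condorcet winner.

G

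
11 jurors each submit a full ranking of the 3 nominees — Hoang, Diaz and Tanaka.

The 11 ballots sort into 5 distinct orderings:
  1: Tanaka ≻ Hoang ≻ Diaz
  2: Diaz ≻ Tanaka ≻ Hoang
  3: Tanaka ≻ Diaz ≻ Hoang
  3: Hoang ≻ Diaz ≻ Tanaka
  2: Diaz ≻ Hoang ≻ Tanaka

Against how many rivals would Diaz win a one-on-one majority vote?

2

Diaz against each rival (11 jurors):
Diaz–Hoang: Diaz 7–4.
Diaz vs Tanaka: Diaz is ranked higher on 2+3+2 = 7 ballots, Tanaka on 4. Diaz wins 7–4.
Diaz beats Hoang, Tanaka — 2 pairwise wins.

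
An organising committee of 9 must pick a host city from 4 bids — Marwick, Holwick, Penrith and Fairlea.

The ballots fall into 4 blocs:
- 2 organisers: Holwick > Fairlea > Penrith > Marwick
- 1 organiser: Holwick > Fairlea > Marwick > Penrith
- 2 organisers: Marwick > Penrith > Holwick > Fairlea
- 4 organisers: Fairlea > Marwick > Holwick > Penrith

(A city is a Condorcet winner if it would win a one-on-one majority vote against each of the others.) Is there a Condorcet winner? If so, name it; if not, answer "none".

Check each pair by majority over 9 ballots:
Marwick vs Holwick: Marwick wins 6–3.
Marwick–Penrith: Marwick 7–2.
Marwick vs Fairlea: Marwick preferred on 2 ballots; Fairlea wins 7–2.
Holwick vs Penrith: 7 to 2, Holwick.
Holwick–Fairlea: Holwick 5–4.
Penrith vs Fairlea: 2 to 7, Fairlea.
Each city drops at least one matchup (Marwick loses to Fairlea; Holwick loses to Marwick; Penrith loses to Marwick; Fairlea loses to Holwick); the cycle Marwick → Holwick → Fairlea → Marwick rules out a Condorcet winner.

none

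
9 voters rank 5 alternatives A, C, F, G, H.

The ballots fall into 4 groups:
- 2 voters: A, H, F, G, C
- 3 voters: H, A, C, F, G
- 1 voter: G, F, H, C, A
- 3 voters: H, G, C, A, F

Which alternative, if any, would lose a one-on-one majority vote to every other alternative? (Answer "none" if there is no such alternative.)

Head-to-head results (9 voters):
A vs C: 2+3 = 5 for A, 4 for C — A by 5–4.
A–F: A 8–1.
A–G: A 5–4.
A vs H: H, 7–2.
C vs F: C, 6–3.
C vs G: C is ranked higher on 3 ballots, G on 6. G wins 6–3.
C vs H: 0 for C, 9 for H — H by 9–0.
F vs G: F wins 5–4.
F–H: H 8–1.
G vs H: G preferred on 1 ballot; H wins 8–1.
Each alternative has at least one pairwise win (A beats C; C beats F; F beats G; G beats C; H beats A) — no Condorcet loser.

none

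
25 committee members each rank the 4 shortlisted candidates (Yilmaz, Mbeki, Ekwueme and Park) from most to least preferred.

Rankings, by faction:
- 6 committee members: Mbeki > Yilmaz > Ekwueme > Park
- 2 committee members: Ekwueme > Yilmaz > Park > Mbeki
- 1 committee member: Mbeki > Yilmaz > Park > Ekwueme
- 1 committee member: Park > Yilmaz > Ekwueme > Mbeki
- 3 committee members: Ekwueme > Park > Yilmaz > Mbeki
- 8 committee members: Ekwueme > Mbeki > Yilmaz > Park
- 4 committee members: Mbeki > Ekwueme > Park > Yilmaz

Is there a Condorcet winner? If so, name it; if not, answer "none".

Ekwueme

Check each pair by majority over 25 ballots:
Yilmaz vs Mbeki: Yilmaz is ranked higher on 2+1+3 = 6 ballots, Mbeki on 19. Mbeki wins 19–6.
Yilmaz vs Ekwueme: Ekwueme, 17–8.
Yilmaz vs Park: 6+2+1+8 = 17 for Yilmaz, 8 for Park — Yilmaz by 17–8.
Mbeki–Ekwueme: Ekwueme 14–11.
Mbeki–Park: Mbeki 19–6.
Ekwueme vs Park: 6+2+3+8+4 = 23 for Ekwueme, 2 for Park — Ekwueme by 23–2.
Only Ekwueme has no losses; Ekwueme is the Condorcet winner.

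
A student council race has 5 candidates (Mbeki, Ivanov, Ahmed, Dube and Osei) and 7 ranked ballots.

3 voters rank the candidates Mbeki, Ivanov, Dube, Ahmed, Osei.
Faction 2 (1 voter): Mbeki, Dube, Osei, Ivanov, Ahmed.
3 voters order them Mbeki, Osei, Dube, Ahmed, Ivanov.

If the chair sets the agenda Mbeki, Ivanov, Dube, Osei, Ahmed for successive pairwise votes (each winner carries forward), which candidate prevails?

Mbeki

Round 1: Mbeki vs Ivanov — 7–0, Mbeki advances.
Round 2: Mbeki vs Dube — 7–0, Mbeki advances.
Round 3: Mbeki vs Osei — 7–0, Mbeki advances.
Round 4: Mbeki vs Ahmed — 7–0, Mbeki advances.
Mbeki survives the agenda.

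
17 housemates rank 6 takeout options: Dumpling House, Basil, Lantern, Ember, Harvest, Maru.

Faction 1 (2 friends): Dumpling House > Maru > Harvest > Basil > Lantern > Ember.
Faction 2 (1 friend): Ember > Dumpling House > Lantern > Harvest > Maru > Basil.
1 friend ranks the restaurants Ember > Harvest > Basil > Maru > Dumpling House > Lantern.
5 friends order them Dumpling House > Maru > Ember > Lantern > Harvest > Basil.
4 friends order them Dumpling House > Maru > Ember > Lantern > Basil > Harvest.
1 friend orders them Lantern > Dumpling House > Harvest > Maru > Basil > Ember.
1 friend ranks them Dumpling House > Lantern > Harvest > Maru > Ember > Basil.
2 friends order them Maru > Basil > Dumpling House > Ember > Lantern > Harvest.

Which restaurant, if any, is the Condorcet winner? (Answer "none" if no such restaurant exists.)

Dumpling House

Head-to-head results (17 friends):
Dumpling House vs Basil: Dumpling House wins 14–3.
Dumpling House vs Lantern: Dumpling House, 16–1.
Dumpling House vs Ember: Dumpling House wins 15–2.
Dumpling House vs Harvest: Dumpling House, 16–1.
Dumpling House vs Maru: Dumpling House, 14–3.
Basil vs Lantern: Lantern wins 12–5.
Basil vs Ember: Ember, 12–5.
Basil–Harvest: Harvest 11–6.
Basil–Maru: Maru 16–1.
Lantern–Ember: Ember 13–4.
Lantern vs Harvest: Lantern, 14–3.
Lantern vs Maru: Maru, 14–3.
Ember–Harvest: Ember 13–4.
Ember vs Maru: Maru wins 15–2.
Harvest vs Maru: Maru, 13–4.
Dumpling House defeats every rival head-to-head and is the Condorcet winner.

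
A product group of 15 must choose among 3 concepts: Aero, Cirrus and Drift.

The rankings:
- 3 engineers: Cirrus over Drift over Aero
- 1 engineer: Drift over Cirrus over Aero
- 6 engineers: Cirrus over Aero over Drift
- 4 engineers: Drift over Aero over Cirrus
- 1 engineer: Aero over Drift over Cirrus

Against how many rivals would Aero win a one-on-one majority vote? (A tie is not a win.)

0

Aero against each rival (15 engineers):
Aero vs Cirrus: Cirrus, 10–5.
Aero vs Drift: Aero is ranked higher on 6+1 = 7 ballots, Drift on 8. Drift wins 8–7.
Aero beats no one; loses to Cirrus, Drift — 0 pairwise wins.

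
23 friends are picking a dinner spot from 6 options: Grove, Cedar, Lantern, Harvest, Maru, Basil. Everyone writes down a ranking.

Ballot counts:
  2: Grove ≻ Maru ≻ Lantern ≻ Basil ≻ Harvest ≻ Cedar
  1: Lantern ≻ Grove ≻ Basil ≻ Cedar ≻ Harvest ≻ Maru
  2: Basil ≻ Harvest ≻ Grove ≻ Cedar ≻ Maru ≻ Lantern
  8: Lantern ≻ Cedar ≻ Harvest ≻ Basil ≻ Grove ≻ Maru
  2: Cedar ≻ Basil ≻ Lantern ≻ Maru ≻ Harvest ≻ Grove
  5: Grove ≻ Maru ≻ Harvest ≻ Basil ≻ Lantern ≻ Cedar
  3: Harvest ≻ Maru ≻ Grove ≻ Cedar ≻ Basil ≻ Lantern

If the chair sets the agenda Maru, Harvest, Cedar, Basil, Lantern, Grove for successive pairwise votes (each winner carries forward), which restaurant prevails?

Grove

Round 1: Maru vs Harvest — 9–14, Harvest advances.
Round 2: Harvest vs Cedar — 12–11, Harvest advances.
Round 3: Harvest vs Basil — 16–7, Harvest advances.
Round 4: Harvest vs Lantern — 10–13, Lantern advances.
Round 5: Lantern vs Grove — 11–12, Grove advances.
Grove survives the agenda.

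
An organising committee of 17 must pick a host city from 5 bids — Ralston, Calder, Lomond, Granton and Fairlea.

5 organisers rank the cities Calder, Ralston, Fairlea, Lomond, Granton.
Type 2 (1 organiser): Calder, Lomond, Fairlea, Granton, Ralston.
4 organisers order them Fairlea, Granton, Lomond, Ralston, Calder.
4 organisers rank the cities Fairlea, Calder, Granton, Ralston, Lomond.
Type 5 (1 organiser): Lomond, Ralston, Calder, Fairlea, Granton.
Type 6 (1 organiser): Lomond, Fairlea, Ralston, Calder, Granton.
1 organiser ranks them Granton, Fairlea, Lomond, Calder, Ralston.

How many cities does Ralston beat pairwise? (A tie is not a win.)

1

Ralston against each rival (17 organisers):
Ralston vs Calder: Calder, 11–6.
Ralston vs Lomond: 9 to 8, Ralston.
Ralston vs Granton: Granton, 10–7.
Ralston vs Fairlea: Fairlea wins 11–6.
Ralston beats Lomond; loses to Calder, Granton, Fairlea — 1 pairwise win.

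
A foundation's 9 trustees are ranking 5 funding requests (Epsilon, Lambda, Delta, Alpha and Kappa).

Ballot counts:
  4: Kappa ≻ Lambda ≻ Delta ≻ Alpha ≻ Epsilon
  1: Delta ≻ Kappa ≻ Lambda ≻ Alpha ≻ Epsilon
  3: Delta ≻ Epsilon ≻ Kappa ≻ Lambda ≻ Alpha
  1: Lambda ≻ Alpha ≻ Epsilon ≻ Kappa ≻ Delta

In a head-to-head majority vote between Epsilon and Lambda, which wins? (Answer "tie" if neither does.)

Ballots ranking Epsilon above Lambda: 3.
Ballots ranking Lambda above Epsilon: 9 − 3 = 6.
Lambda wins the head-to-head 6–3.

Lambda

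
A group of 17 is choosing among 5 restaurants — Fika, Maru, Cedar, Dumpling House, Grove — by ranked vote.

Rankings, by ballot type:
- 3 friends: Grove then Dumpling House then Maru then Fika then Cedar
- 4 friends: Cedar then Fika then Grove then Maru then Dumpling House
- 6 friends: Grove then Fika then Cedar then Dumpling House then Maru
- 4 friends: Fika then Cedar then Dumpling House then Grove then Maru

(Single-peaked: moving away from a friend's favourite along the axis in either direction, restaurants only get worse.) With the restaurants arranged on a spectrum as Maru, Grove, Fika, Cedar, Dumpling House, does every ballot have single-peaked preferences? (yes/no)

no

Axis positions: Maru=1, Grove=2, Fika=3, Cedar=4, Dumpling House=5.
Ballot type 1: ranking walks positions 2-5-1-3-4; Dumpling House is ranked above Fika even though Fika lies between Dumpling House and the peak Grove on the axis — preferences dip and rise again. Not single-peaked.
Ballot type 2 (peak Cedar at position 4): ranking walks positions 4-3-2-1-5, expanding outward from the peak — single-peaked.
Ballot type 3 (peak Grove at position 2): ranking walks positions 2-3-4-5-1, expanding outward from the peak — single-peaked.
Ballot type 4 (peak Fika at position 3): ranking walks positions 3-4-5-2-1, expanding outward from the peak — single-peaked.
Ballot type 1 violates single-peakedness, so the profile is not single-peaked on this axis.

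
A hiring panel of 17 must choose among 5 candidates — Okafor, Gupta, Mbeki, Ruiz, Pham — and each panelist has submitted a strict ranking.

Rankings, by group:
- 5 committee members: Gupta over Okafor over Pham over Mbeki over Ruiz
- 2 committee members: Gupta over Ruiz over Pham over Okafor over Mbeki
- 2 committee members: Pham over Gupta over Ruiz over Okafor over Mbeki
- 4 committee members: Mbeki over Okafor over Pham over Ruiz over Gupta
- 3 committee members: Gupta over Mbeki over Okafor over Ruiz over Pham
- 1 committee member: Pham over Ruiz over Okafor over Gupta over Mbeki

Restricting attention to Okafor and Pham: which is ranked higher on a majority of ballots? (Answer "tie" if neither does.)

Okafor

Ballots ranking Okafor above Pham: 5 + 4 + 3 = 12.
Ballots ranking Pham above Okafor: 17 − 12 = 5.
Okafor wins the head-to-head 12–5.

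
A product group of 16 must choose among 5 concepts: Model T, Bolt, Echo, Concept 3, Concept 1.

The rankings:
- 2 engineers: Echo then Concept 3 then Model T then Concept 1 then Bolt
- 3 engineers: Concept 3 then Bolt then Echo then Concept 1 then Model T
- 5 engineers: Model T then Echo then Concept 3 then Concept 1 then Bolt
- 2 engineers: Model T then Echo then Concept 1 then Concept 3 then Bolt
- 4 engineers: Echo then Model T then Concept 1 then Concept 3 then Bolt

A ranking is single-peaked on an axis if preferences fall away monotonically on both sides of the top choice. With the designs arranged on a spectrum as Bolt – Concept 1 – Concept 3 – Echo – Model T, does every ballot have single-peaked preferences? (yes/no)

Axis positions: Bolt=1, Concept 1=2, Concept 3=3, Echo=4, Model T=5.
Group 1 (peak Echo at position 4): ranking walks positions 4-3-5-2-1, expanding outward from the peak — single-peaked.
Group 2: ranking walks positions 3-1-4-2-5; Bolt is ranked above Concept 1 even though Concept 1 lies between Bolt and the peak Concept 3 on the axis — preferences dip and rise again. Not single-peaked.
Group 3 (peak Model T at position 5): ranking walks positions 5-4-3-2-1, expanding outward from the peak — single-peaked.
Group 4: ranking walks positions 5-4-2-3-1; Concept 1 is ranked above Concept 3 even though Concept 3 lies between Concept 1 and the peak Model T on the axis — preferences dip and rise again. Not single-peaked.
Group 5: ranking walks positions 4-5-2-3-1; Concept 1 is ranked above Concept 3 even though Concept 3 lies between Concept 1 and the peak Echo on the axis — preferences dip and rise again. Not single-peaked.
Group 2 violates single-peakedness, so the profile is not single-peaked on this axis.

no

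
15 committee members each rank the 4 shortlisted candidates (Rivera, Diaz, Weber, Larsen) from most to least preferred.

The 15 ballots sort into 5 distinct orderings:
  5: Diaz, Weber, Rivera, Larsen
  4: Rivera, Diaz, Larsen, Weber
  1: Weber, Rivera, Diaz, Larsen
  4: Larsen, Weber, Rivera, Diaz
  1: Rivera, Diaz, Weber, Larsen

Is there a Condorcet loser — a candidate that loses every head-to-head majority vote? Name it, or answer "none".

none

Pairwise majorities:
Rivera vs Diaz: 4+1+4+1 = 10 for Rivera, 5 for Diaz — Rivera by 10–5.
Rivera–Weber: Weber 10–5.
Rivera vs Larsen: Rivera, 11–4.
Diaz vs Weber: 5+4+1 = 10 for Diaz, 5 for Weber — Diaz by 10–5.
Diaz vs Larsen: Diaz is ranked higher on 5+4+1+1 = 11 ballots, Larsen on 4. Diaz wins 11–4.
Weber vs Larsen: 5+1+1 = 7 for Weber, 8 for Larsen — Larsen by 8–7.
Every candidate wins at least one matchup (Rivera beats Diaz; Diaz beats Weber; Weber beats Rivera; Larsen beats Weber), so there is no Condorcet loser.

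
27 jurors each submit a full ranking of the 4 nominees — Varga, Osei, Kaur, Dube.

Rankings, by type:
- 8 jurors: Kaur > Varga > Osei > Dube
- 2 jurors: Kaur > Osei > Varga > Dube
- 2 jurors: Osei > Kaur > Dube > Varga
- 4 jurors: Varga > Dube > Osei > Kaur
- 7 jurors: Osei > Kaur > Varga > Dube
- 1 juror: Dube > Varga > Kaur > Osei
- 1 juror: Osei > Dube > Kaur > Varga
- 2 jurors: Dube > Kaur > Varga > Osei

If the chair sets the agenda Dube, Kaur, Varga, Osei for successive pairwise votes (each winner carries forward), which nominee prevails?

Osei

Round 1: Dube vs Kaur — 8–19, Kaur advances.
Round 2: Kaur vs Varga — 22–5, Kaur advances.
Round 3: Kaur vs Osei — 13–14, Osei advances.
Osei survives the agenda.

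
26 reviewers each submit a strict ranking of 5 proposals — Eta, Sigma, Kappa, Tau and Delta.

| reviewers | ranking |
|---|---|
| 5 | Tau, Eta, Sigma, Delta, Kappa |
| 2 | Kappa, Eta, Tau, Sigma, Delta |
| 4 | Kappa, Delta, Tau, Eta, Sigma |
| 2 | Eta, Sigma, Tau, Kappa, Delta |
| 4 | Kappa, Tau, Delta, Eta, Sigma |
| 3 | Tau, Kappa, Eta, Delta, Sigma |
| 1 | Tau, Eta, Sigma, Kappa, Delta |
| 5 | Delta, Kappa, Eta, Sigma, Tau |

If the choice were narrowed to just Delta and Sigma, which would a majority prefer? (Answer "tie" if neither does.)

Delta

Ballots ranking Delta above Sigma: 4 + 4 + 3 + 5 = 16.
Ballots ranking Sigma above Delta: 26 − 16 = 10.
Delta wins the head-to-head 16–10.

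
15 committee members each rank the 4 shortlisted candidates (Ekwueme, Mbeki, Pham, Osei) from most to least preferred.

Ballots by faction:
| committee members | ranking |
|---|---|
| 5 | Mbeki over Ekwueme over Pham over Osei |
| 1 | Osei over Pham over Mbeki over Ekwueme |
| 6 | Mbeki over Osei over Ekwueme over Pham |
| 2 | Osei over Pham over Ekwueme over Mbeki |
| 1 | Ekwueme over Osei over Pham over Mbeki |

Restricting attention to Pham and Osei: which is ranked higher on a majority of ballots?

Osei

Ballots ranking Pham above Osei: 5.
Ballots ranking Osei above Pham: 15 − 5 = 10.
Osei wins the head-to-head 10–5.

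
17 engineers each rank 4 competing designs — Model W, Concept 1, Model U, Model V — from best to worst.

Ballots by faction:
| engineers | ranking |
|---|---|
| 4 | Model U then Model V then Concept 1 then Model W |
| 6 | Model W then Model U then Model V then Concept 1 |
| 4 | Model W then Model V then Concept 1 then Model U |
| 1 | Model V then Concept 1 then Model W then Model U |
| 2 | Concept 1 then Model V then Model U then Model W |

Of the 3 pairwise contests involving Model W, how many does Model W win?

3

Model W against each rival (17 engineers):
Model W vs Concept 1: 10 to 7, Model W.
Model W vs Model U: 11 to 6, Model W.
Model W vs Model V: 6+4 = 10 for Model W, 7 for Model V — Model W by 10–7.
Model W beats Concept 1, Model U, Model V — 3 pairwise wins.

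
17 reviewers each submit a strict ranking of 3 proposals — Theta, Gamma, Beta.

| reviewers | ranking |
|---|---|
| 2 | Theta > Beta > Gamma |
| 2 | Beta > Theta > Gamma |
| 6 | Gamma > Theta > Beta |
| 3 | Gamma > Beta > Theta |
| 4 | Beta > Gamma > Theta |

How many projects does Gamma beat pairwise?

2

Gamma against each rival (17 reviewers):
Gamma vs Theta: Gamma wins 13–4.
Gamma vs Beta: Gamma preferred on 6+3 = 9 ballots; Gamma wins 9–8.
Gamma beats Theta, Beta — 2 pairwise wins.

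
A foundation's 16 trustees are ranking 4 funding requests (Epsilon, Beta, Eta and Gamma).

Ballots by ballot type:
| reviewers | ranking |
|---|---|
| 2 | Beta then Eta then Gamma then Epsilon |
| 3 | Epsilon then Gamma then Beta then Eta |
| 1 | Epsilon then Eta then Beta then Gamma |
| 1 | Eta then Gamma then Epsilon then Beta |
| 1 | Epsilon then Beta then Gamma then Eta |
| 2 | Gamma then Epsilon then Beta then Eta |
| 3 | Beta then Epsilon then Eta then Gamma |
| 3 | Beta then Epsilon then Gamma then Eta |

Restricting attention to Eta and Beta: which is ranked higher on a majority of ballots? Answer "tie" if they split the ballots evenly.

Ballots ranking Eta above Beta: 1 + 1 = 2.
Ballots ranking Beta above Eta: 16 − 2 = 14.
Beta wins the head-to-head 14–2.

Beta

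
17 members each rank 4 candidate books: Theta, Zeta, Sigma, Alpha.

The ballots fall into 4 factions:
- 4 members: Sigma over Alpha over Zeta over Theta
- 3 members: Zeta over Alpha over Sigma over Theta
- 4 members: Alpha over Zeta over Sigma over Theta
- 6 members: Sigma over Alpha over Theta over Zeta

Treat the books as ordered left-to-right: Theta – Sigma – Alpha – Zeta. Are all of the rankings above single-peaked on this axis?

Axis positions: Theta=1, Sigma=2, Alpha=3, Zeta=4.
Faction 1 (peak Sigma at position 2): ranking walks positions 2-3-4-1, expanding outward from the peak — single-peaked.
Faction 2 (peak Zeta at position 4): ranking walks positions 4-3-2-1, expanding outward from the peak — single-peaked.
Faction 3 (peak Alpha at position 3): ranking walks positions 3-4-2-1, expanding outward from the peak — single-peaked.
Faction 4 (peak Sigma at position 2): ranking walks positions 2-3-1-4, expanding outward from the peak — single-peaked.
Every ranking is single-peaked on this axis.

yes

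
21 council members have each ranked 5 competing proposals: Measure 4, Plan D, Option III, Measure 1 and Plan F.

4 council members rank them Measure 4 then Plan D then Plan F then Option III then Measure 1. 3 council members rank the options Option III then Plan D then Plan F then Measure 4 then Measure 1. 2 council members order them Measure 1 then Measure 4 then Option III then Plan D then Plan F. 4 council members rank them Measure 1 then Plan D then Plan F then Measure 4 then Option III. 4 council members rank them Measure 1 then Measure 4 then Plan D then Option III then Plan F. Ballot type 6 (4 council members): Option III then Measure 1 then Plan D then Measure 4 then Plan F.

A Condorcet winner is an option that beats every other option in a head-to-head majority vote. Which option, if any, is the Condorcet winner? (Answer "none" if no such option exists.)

Check each pair by majority over 21 ballots:
Measure 4–Plan D: Plan D 11–10.
Measure 4 vs Option III: Measure 4 wins 14–7.
Measure 4 vs Measure 1: Measure 1, 14–7.
Measure 4–Plan F: Measure 4 14–7.
Plan D–Option III: Plan D 12–9.
Plan D–Measure 1: Measure 1 14–7.
Plan D vs Plan F: Plan D wins 21–0.
Option III–Measure 1: Option III 11–10.
Option III vs Plan F: Option III wins 13–8.
Measure 1 vs Plan F: Measure 1 wins 14–7.
Every option loses at least once (Measure 4 loses to Plan D; Plan D loses to Measure 1; Option III loses to Measure 4; Measure 1 loses to Option III; Plan F loses to Measure 4). The majority relation contains the cycle Measure 4 > Option III > Measure 1 > Measure 4, so there is no Condorcet winner.

none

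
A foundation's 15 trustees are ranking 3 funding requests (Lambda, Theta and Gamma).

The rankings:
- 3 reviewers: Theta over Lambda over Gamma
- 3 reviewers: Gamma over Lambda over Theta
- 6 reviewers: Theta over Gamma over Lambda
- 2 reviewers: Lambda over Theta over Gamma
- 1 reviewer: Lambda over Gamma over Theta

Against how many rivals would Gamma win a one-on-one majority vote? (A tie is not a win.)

Gamma against each rival (15 reviewers):
Gamma vs Lambda: Gamma wins 9–6.
Gamma vs Theta: Theta, 11–4.
Gamma beats Lambda; loses to Theta — 1 pairwise win.

1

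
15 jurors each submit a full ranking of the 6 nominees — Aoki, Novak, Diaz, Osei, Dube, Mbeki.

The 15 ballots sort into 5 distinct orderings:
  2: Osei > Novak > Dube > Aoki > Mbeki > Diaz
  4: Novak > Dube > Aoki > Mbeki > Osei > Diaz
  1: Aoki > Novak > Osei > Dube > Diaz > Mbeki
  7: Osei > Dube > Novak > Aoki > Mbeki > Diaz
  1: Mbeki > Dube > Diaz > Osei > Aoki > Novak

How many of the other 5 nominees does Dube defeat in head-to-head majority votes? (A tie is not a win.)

Dube against each rival (15 jurors):
Dube vs Aoki: 14 to 1, Dube.
Dube vs Novak: Dube wins 8–7.
Dube vs Diaz: 15 to 0, Dube.
Dube vs Osei: Osei, 10–5.
Dube vs Mbeki: Dube wins 14–1.
Dube beats Aoki, Novak, Diaz, Mbeki; loses to Osei — 4 pairwise wins.

4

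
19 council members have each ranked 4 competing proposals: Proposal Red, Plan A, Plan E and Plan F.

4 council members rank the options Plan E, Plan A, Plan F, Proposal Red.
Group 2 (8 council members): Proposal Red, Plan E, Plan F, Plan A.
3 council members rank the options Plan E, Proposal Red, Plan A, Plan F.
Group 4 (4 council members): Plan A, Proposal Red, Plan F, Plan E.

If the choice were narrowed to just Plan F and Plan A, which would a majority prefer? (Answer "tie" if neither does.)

Ballots ranking Plan F above Plan A: 8.
Ballots ranking Plan A above Plan F: 19 − 8 = 11.
Plan A wins the head-to-head 11–8.

Plan A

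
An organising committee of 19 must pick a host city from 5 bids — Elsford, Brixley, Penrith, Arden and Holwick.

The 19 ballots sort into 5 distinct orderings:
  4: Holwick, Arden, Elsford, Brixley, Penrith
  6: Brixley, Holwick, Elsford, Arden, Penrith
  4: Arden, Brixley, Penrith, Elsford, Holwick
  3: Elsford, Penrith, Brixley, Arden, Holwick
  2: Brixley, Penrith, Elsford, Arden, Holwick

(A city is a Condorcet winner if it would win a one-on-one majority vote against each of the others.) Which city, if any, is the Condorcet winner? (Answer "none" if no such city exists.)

Check each pair by majority over 19 ballots:
Elsford vs Brixley: Brixley wins 12–7.
Elsford–Penrith: Elsford 13–6.
Elsford vs Arden: Elsford, 11–8.
Elsford vs Holwick: Holwick, 10–9.
Brixley vs Penrith: Brixley wins 16–3.
Brixley–Arden: Brixley 11–8.
Brixley–Holwick: Brixley 15–4.
Penrith vs Arden: Arden, 14–5.
Penrith vs Holwick: Holwick, 10–9.
Arden–Holwick: Holwick 10–9.
Brixley beats each of Elsford, Penrith, Arden, Holwick — Brixley is the Condorcet winner.

Brixley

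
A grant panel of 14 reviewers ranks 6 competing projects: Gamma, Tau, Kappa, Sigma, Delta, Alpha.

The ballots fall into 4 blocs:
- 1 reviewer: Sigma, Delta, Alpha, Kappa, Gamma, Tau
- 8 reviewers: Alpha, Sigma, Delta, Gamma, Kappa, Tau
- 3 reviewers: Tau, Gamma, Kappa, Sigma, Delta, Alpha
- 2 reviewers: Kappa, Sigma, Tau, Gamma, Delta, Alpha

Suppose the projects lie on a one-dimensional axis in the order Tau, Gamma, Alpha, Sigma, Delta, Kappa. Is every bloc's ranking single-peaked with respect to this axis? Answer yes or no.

Axis positions: Tau=1, Gamma=2, Alpha=3, Sigma=4, Delta=5, Kappa=6.
Bloc 1 (peak Sigma at position 4): ranking walks positions 4-5-3-6-2-1, expanding outward from the peak — single-peaked.
Bloc 2 (peak Alpha at position 3): ranking walks positions 3-4-5-2-6-1, expanding outward from the peak — single-peaked.
Bloc 3: ranking walks positions 1-2-6-4-5-3; Kappa is ranked above Alpha even though Alpha lies between Kappa and the peak Tau on the axis — preferences dip and rise again. Not single-peaked.
Bloc 4: ranking walks positions 6-4-1-2-5-3; Sigma is ranked above Delta even though Delta lies between Sigma and the peak Kappa on the axis — preferences dip and rise again. Not single-peaked.
Bloc 3 violates single-peakedness, so the profile is not single-peaked on this axis.

no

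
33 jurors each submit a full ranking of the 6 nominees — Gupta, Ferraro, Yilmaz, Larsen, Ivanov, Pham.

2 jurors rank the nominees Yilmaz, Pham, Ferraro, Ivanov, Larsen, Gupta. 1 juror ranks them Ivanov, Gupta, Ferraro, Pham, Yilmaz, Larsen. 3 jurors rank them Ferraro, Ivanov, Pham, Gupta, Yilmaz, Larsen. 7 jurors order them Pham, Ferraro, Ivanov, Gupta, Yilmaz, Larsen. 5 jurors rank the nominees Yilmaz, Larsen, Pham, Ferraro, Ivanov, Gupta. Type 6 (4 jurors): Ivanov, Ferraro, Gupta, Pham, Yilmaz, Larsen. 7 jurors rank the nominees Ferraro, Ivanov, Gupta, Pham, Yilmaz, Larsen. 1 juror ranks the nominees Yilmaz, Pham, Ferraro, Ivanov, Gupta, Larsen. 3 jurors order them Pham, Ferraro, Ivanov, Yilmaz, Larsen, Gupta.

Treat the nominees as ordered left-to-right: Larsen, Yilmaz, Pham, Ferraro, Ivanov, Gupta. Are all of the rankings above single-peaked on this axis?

Axis positions: Larsen=1, Yilmaz=2, Pham=3, Ferraro=4, Ivanov=5, Gupta=6.
Type 1 (peak Yilmaz at position 2): ranking walks positions 2-3-4-5-1-6, expanding outward from the peak — single-peaked.
Type 2 (peak Ivanov at position 5): ranking walks positions 5-6-4-3-2-1, expanding outward from the peak — single-peaked.
Type 3 (peak Ferraro at position 4): ranking walks positions 4-5-3-6-2-1, expanding outward from the peak — single-peaked.
Type 4 (peak Pham at position 3): ranking walks positions 3-4-5-6-2-1, expanding outward from the peak — single-peaked.
Type 5 (peak Yilmaz at position 2): ranking walks positions 2-1-3-4-5-6, expanding outward from the peak — single-peaked.
Type 6 (peak Ivanov at position 5): ranking walks positions 5-4-6-3-2-1, expanding outward from the peak — single-peaked.
Type 7 (peak Ferraro at position 4): ranking walks positions 4-5-6-3-2-1, expanding outward from the peak — single-peaked.
Type 8 (peak Yilmaz at position 2): ranking walks positions 2-3-4-5-6-1, expanding outward from the peak — single-peaked.
Type 9 (peak Pham at position 3): ranking walks positions 3-4-5-2-1-6, expanding outward from the peak — single-peaked.
Every ranking is single-peaked on this axis.

yes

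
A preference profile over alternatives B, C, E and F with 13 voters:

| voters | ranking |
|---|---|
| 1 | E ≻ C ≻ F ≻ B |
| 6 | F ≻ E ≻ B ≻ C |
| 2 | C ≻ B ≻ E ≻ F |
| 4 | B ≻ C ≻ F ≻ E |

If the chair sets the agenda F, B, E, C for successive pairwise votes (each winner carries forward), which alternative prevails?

C

Round 1: F vs B — 7–6, F advances.
Round 2: F vs E — 10–3, F advances.
Round 3: F vs C — 6–7, C advances.
The agenda winner is C.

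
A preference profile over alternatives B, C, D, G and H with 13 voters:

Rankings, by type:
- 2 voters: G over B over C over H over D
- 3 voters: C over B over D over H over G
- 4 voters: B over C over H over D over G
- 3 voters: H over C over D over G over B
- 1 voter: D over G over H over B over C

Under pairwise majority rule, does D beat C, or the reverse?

C

Ballots ranking D above C: 1.
Ballots ranking C above D: 13 − 1 = 12.
C wins the head-to-head 12–1.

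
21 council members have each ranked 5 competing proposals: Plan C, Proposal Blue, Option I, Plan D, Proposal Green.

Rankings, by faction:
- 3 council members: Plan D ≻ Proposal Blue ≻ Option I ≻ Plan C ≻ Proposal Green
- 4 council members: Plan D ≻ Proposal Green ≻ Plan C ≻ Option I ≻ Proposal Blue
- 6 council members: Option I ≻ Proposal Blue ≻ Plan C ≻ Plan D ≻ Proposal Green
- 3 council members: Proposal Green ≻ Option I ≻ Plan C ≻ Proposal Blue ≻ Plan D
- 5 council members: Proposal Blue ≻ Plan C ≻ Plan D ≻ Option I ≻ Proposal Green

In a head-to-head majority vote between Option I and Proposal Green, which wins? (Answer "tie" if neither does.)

Ballots ranking Option I above Proposal Green: 3 + 6 + 5 = 14.
Ballots ranking Proposal Green above Option I: 21 − 14 = 7.
Option I wins the head-to-head 14–7.

Option I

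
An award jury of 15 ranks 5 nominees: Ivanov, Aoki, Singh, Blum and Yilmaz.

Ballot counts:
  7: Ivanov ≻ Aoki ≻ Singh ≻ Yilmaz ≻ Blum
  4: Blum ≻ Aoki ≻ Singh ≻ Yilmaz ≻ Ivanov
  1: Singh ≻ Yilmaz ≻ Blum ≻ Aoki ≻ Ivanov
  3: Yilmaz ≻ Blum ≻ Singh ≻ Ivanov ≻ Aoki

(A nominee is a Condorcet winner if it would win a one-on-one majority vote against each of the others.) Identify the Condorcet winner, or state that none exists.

Check each pair by majority over 15 ballots:
Ivanov–Aoki: Ivanov 10–5.
Ivanov vs Singh: Singh, 8–7.
Ivanov vs Blum: Blum wins 8–7.
Ivanov vs Yilmaz: Yilmaz wins 8–7.
Aoki vs Singh: Aoki, 11–4.
Aoki–Blum: Blum 8–7.
Aoki vs Yilmaz: Aoki, 11–4.
Singh–Blum: Singh 8–7.
Singh–Yilmaz: Singh 12–3.
Blum–Yilmaz: Yilmaz 11–4.
No nominee is unbeaten: Ivanov loses to Singh; Aoki loses to Ivanov; Singh loses to Aoki; Blum loses to Singh; Yilmaz loses to Aoki. In particular Ivanov > Aoki > Singh > Ivanov is a majority cycle — no Condorcet winner exists.

none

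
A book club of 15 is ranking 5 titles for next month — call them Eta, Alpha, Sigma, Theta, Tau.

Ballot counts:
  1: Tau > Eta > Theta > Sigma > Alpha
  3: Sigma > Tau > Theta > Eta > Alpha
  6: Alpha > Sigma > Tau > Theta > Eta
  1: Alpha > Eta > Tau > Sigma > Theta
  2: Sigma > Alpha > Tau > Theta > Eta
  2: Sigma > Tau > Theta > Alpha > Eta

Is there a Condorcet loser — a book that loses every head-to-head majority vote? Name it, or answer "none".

Head-to-head results (15 members):
Eta vs Alpha: Eta is ranked higher on 1+3 = 4 ballots, Alpha on 11. Alpha wins 11–4.
Eta–Sigma: Sigma 13–2.
Eta vs Theta: Theta, 13–2.
Eta vs Tau: Tau wins 14–1.
Alpha vs Sigma: Alpha is ranked higher on 6+1 = 7 ballots, Sigma on 8. Sigma wins 8–7.
Alpha–Theta: Alpha 9–6.
Alpha–Tau: Alpha 9–6.
Sigma vs Theta: Sigma wins 14–1.
Sigma–Tau: Sigma 13–2.
Theta vs Tau: Theta is ranked higher on 0 ballots, Tau on 15. Tau wins 15–0.
Eta is beaten in every head-to-head and is the Condorcet loser.

Eta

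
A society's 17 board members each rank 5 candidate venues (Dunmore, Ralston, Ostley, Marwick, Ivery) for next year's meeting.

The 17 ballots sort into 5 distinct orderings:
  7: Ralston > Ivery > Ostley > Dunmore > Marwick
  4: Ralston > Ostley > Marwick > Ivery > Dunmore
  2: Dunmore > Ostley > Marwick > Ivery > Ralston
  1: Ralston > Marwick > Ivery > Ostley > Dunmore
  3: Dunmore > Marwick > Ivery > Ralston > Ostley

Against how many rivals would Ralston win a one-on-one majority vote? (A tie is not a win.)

Ralston against each rival (17 organisers):
Ralston vs Dunmore: Ralston is ranked higher on 7+4+1 = 12 ballots, Dunmore on 5. Ralston wins 12–5.
Ralston vs Ostley: Ralston preferred on 7+4+1+3 = 15 ballots; Ralston wins 15–2.
Ralston–Marwick: Ralston 12–5.
Ralston vs Ivery: Ralston preferred on 7+4+1 = 12 ballots; Ralston wins 12–5.
Ralston beats Dunmore, Ostley, Marwick, Ivery — 4 pairwise wins.

4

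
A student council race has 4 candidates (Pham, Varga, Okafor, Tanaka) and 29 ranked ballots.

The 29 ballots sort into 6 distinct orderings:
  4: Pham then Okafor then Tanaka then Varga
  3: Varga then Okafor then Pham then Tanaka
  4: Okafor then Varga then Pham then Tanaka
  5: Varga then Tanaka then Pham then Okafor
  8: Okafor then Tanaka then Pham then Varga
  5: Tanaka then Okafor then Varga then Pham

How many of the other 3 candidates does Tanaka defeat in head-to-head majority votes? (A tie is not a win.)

Tanaka against each rival (29 voters):
Tanaka vs Pham: 5+8+5 = 18 for Tanaka, 11 for Pham — Tanaka by 18–11.
Tanaka vs Varga: Tanaka preferred on 4+8+5 = 17 ballots; Tanaka wins 17–12.
Tanaka vs Okafor: Okafor wins 19–10.
Tanaka beats Pham, Varga; loses to Okafor — 2 pairwise wins.

2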